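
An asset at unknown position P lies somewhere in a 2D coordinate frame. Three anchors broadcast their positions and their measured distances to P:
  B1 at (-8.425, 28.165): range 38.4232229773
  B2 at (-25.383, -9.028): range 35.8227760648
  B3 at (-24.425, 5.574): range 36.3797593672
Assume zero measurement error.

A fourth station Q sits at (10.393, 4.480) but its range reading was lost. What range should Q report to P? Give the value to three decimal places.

9.892

eq1: (x + 8.425)² + (y − 28.165)² = 38.4232229773²
eq2: (x + 25.383)² + (y + 9.028)² = 35.8227760648²
eq3: (x + 24.425)² + (y − 5.574)² = 36.3797593672²
eq1−eq2, eq1−eq3 (x²,y² cancel):
  -33.916·x − 74.386·y = 54.626402
  -32.000·x − 45.182·y = -83.740577
det = -33.916·-45.182 − -74.386·-32.000 = -847.959288
x = (54.626402·-45.182 − -74.386·-83.740577) / -847.959288 = 10.256691
y = (-33.916·-83.740577 − 54.626402·-32.000) / -847.959288 = -5.410861
|P − Q| = √((10.256691 − 10.393)² + (-5.410861 − 4.480)²) = 9.891801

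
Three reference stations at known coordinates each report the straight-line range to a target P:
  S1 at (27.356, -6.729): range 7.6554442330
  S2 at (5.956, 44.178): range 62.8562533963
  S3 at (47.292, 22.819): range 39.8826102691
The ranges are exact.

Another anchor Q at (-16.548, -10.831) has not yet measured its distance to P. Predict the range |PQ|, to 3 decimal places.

47.499

eq1: (x − 27.356)² + (y + 6.729)² = 7.6554442330²
eq2: (x − 5.956)² + (y − 44.178)² = 62.8562533963²
eq3: (x − 47.292)² + (y − 22.819)² = 39.8826102691²
eq3−eq2, eq3−eq1 (x²,y² cancel):
  -82.672·x + 42.718·y = -3130.356394
  -39.872·x − 59.096·y = -431.593073
det = -82.672·-59.096 − 42.718·-39.872 = 6588.836608
x = (-3130.356394·-59.096 − 42.718·-431.593073) / 6588.836608 = 30.874697
y = (-82.672·-431.593073 − -3130.356394·-39.872) / 6588.836608 = -13.527867
|P − Q| = √((30.874697 − -16.548)² + (-13.527867 − -10.831)²) = 47.499319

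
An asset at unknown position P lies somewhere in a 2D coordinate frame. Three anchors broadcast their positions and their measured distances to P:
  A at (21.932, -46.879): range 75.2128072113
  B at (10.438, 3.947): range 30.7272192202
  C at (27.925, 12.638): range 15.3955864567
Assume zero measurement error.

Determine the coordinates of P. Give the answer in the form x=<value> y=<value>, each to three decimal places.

eq1: (x − 21.932)² + (y + 46.879)² = 75.2128072113²
eq2: (x − 10.438)² + (y − 3.947)² = 30.7272192202²
eq3: (x − 27.925)² + (y − 12.638)² = 15.3955864567²
eq3−eq1, eq3−eq2 (x²,y² cancel):
  -11.986·x − 119.034·y = -3680.813690
  -34.974·x − 17.382·y = -1522.131935
det = -11.986·-17.382 − -119.034·-34.974 = -3954.754464
x = (-3680.813690·-17.382 − -119.034·-1522.131935) / -3954.754464 = 29.636618
y = (-11.986·-1522.131935 − -3680.813690·-34.974) / -3954.754464 = 27.938145

x=29.637 y=27.938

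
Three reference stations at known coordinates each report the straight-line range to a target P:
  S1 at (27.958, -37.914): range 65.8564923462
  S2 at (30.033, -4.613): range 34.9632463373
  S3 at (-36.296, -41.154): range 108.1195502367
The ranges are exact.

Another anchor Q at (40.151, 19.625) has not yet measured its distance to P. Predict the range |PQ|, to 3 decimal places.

eq1: (x − 27.958)² + (y + 37.914)² = 65.8564923462²
eq2: (x − 30.033)² + (y + 4.613)² = 34.9632463373²
eq3: (x + 36.296)² + (y + 41.154)² = 108.1195502367²
eq2−eq3, eq2−eq1 (x²,y² cancel):
  -132.658·x − 73.082·y = -8379.618075
  -4.150·x − 66.602·y = -1818.788688
det = -132.658·-66.602 − -73.082·-4.150 = 8531.997816
x = (-8379.618075·-66.602 − -73.082·-1818.788688) / 8531.997816 = 49.833417
y = (-132.658·-1818.788688 − -8379.618075·-4.150) / 8531.997816 = 24.203177
|P − Q| = √((49.833417 − 40.151)² + (24.203177 − 19.625)²) = 10.710225

10.710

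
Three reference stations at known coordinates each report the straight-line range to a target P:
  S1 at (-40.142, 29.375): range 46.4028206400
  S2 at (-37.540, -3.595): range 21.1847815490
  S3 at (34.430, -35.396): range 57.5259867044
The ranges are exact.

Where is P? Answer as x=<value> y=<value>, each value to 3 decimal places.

eq1: (x + 40.142)² + (y − 29.375)² = 46.4028206400²
eq2: (x + 37.540)² + (y + 3.595)² = 21.1847815490²
eq3: (x − 34.430)² + (y + 35.396)² = 57.5259867044²
eq2−eq3, eq2−eq1 (x²,y² cancel):
  143.940·x − 63.602·y = -1844.318086
  -5.204·x + 65.940·y = -652.331630
det = 143.940·65.940 − -63.602·-5.204 = 9160.418792
x = (-1844.318086·65.940 − -63.602·-652.331630) / 9160.418792 = -17.805292
y = (143.940·-652.331630 − -1844.318086·-5.204) / 9160.418792 = -11.298004

x=-17.805 y=-11.298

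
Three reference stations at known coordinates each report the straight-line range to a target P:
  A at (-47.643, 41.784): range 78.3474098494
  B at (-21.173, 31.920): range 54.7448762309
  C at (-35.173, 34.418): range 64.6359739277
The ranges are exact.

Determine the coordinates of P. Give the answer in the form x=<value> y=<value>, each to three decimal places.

x=5.218 y=-16.044

eq1: (x + 47.643)² + (y − 41.784)² = 78.3474098494²
eq2: (x + 21.173)² + (y − 31.920)² = 54.7448762309²
eq3: (x + 35.173)² + (y − 34.418)² = 64.6359739277²
eq1−eq3, eq1−eq2 (x²,y² cancel):
  24.940·x − 14.732·y = 366.488053
  52.940·x − 19.728·y = 592.739381
det = 24.940·-19.728 − -14.732·52.940 = 287.895760
x = (366.488053·-19.728 − -14.732·592.739381) / 287.895760 = 5.217723
y = (24.940·592.739381 − 366.488053·52.940) / 287.895760 = -16.043853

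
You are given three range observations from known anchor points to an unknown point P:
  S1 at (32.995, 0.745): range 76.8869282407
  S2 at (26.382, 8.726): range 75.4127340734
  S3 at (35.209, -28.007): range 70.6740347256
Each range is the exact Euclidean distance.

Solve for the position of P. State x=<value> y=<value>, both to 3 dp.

x=-35.128 y=-34.905

eq1: (x − 32.995)² + (y − 0.745)² = 76.8869282407²
eq2: (x − 26.382)² + (y − 8.726)² = 75.4127340734²
eq3: (x − 35.209)² + (y + 28.007)² = 70.6740347256²
eq2−eq3, eq2−eq1 (x²,y² cancel):
  17.654·x − 73.466·y = 1944.174006
  13.226·x − 15.962·y = 92.552776
det = 17.654·-15.962 − -73.466·13.226 = 689.868168
x = (1944.174006·-15.962 − -73.466·92.552776) / 689.868168 = -35.127615
y = (17.654·92.552776 − 1944.174006·13.226) / 689.868168 = -34.904812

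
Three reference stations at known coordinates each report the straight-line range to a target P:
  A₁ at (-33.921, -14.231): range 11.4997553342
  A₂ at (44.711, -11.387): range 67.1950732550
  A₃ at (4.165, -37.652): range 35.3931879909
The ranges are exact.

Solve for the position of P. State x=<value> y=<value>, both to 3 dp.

x=-22.421 y=-14.289

eq1: (x + 33.921)² + (y + 14.231)² = 11.4997553342²
eq2: (x − 44.711)² + (y + 11.387)² = 67.1950732550²
eq3: (x − 4.165)² + (y + 37.652)² = 35.3931879909²
eq2−eq3, eq2−eq1 (x²,y² cancel):
  -81.092·x − 52.530·y = 2568.783153
  -157.264·x − 5.688·y = 3607.351809
det = -81.092·-5.688 − -52.530·-157.264 = -7799.826624
x = (2568.783153·-5.688 − -52.530·3607.351809) / -7799.826624 = -22.421390
y = (-81.092·3607.351809 − 2568.783153·-157.264) / -7799.826624 = -14.288746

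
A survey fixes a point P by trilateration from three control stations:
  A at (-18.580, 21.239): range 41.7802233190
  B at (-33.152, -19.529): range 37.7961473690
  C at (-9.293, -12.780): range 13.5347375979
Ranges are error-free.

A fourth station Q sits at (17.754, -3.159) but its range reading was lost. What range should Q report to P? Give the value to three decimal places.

17.217

eq1: (x + 18.580)² + (y − 21.239)² = 41.7802233190²
eq2: (x + 33.152)² + (y + 19.529)² = 37.7961473690²
eq3: (x + 9.293)² + (y + 12.780)² = 13.5347375979²
eq1−eq2, eq1−eq3 (x²,y² cancel):
  -29.144·x − 81.536·y = 1001.163729
  18.574·x − 68.038·y = 1015.774667
det = -29.144·-68.038 − -81.536·18.574 = 3497.349136
x = (1001.163729·-68.038 − -81.536·1015.774667) / 3497.349136 = 4.204620
y = (-29.144·1015.774667 − 1001.163729·18.574) / 3497.349136 = -13.781682
|P − Q| = √((4.204620 − 17.754)² + (-13.781682 − -3.159)²) = 17.217057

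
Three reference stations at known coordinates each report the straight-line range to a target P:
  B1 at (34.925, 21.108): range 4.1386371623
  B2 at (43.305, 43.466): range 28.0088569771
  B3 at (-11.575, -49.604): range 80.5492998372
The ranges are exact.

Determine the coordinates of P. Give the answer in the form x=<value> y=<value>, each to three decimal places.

x=33.237 y=17.329

eq1: (x − 34.925)² + (y − 21.108)² = 4.1386371623²
eq2: (x − 43.305)² + (y − 43.466)² = 28.0088569771²
eq3: (x + 11.575)² + (y + 49.604)² = 80.5492998372²
eq1−eq3, eq1−eq2 (x²,y² cancel):
  -93.000·x − 141.424·y = -5541.827235
  16.760·x + 44.716·y = 1331.945140
det = -93.000·44.716 − -141.424·16.760 = -1788.321760
x = (-5541.827235·44.716 − -141.424·1331.945140) / -1788.321760 = 33.237496
y = (-93.000·1331.945140 − -5541.827235·16.760) / -1788.321760 = 17.329026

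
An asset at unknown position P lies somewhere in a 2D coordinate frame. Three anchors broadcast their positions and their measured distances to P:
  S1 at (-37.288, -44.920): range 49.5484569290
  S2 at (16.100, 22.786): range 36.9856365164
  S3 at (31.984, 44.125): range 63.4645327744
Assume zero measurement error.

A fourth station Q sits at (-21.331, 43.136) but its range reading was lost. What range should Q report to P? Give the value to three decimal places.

eq1: (x + 37.288)² + (y + 44.920)² = 49.5484569290²
eq2: (x − 16.100)² + (y − 22.786)² = 36.9856365164²
eq3: (x − 31.984)² + (y − 44.125)² = 63.4645327744²
eq3−eq2, eq3−eq1 (x²,y² cancel):
  -31.768·x − 42.678·y = 468.229527
  -138.544·x − 178.090·y = 2010.906799
det = -31.768·-178.090 − -42.678·-138.544 = -255.217712
x = (468.229527·-178.090 − -42.678·2010.906799) / -255.217712 = -9.538852
y = (-31.768·2010.906799 − 468.229527·-138.544) / -255.217712 = -3.870830
|P − Q| = √((-9.538852 − -21.331)² + (-3.870830 − 43.136)²) = 48.463355

48.463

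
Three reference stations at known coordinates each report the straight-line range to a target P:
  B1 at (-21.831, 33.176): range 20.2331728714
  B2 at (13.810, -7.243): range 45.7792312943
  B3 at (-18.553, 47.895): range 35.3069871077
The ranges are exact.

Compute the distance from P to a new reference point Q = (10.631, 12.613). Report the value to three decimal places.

eq1: (x + 21.831)² + (y − 33.176)² = 20.2331728714²
eq2: (x − 13.810)² + (y + 7.243)² = 45.7792312943²
eq3: (x + 18.553)² + (y − 47.895)² = 35.3069871077²
eq3−eq1, eq3−eq2 (x²,y² cancel):
  -6.556·x − 29.438·y = -223.703243
  64.726·x − 110.276·y = -3244.122364
det = -6.556·-110.276 − -29.438·64.726 = 2628.373444
x = (-223.703243·-110.276 − -29.438·-3244.122364) / 2628.373444 = -26.948749
y = (-6.556·-3244.122364 − -223.703243·64.726) / 2628.373444 = 13.600762
|P − Q| = √((-26.948749 − 10.631)² + (13.600762 − 12.613)²) = 37.592728

37.593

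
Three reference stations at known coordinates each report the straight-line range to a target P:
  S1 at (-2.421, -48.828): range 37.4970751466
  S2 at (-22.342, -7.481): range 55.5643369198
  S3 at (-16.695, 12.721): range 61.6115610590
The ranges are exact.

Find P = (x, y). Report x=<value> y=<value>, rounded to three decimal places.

eq1: (x + 2.421)² + (y + 48.828)² = 37.4970751466²
eq2: (x + 22.342)² + (y + 7.481)² = 55.5643369198²
eq3: (x + 16.695)² + (y − 12.721)² = 61.6115610590²
eq3−eq1, eq3−eq2 (x²,y² cancel):
  28.548·x − 123.098·y = 4339.441771
  -11.294·x − 40.404·y = 823.172378
det = 28.548·-40.404 − -123.098·-11.294 = -2543.722204
x = (4339.441771·-40.404 − -123.098·823.172378) / -2543.722204 = 29.091200
y = (28.548·823.172378 − 4339.441771·-11.294) / -2543.722204 = -28.505306

x=29.091 y=-28.505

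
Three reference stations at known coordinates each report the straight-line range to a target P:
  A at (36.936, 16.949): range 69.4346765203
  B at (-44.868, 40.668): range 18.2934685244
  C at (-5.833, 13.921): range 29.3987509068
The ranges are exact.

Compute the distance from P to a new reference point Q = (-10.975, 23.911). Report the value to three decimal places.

21.042

eq1: (x − 36.936)² + (y − 16.949)² = 69.4346765203²
eq2: (x + 44.868)² + (y − 40.668)² = 18.2934685244²
eq3: (x + 5.833)² + (y − 13.921)² = 29.3987509068²
eq1−eq2, eq1−eq3 (x²,y² cancel):
  -163.608·x + 47.438·y = 6502.010264
  -85.538·x − 6.056·y = 2533.169182
det = -163.608·-6.056 − 47.438·-85.538 = 5048.561692
x = (6502.010264·-6.056 − 47.438·2533.169182) / 5048.561692 = -31.602001
y = (-163.608·2533.169182 − 6502.010264·-85.538) / 5048.561692 = 28.071799
|P − Q| = √((-31.602001 − -10.975)² + (28.071799 − 23.911)²) = 21.042468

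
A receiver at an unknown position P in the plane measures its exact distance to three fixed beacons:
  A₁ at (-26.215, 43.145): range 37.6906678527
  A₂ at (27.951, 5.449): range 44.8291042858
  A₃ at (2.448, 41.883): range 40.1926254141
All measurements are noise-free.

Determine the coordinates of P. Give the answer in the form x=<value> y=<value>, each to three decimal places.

x=-16.862 y=6.633

eq1: (x + 26.215)² + (y − 43.145)² = 37.6906678527²
eq2: (x − 27.951)² + (y − 5.449)² = 44.8291042858²
eq3: (x − 2.448)² + (y − 41.883)² = 40.1926254141²
eq2−eq3, eq2−eq1 (x²,y² cancel):
  -51.006·x + 72.868·y = 1343.429844
  -108.332·x + 75.392·y = 2326.829396
det = -51.006·75.392 − 72.868·-108.332 = 4048.491824
x = (1343.429844·75.392 − 72.868·2326.829396) / 4048.491824 = -16.862463
y = (-51.006·2326.829396 − 1343.429844·-108.332) / 4048.491824 = 6.633132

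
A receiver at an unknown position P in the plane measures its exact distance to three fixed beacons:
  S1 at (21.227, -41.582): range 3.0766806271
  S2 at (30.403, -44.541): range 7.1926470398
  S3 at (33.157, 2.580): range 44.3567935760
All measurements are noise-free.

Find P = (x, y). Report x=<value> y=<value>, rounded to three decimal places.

eq1: (x − 21.227)² + (y + 41.582)² = 3.0766806271²
eq2: (x − 30.403)² + (y + 44.541)² = 7.1926470398²
eq3: (x − 33.157)² + (y − 2.580)² = 44.3567935760²
eq1−eq3, eq1−eq2 (x²,y² cancel):
  23.860·x + 88.324·y = -3031.664377
  18.352·x − 5.918·y = 686.326629
det = 23.860·-5.918 − 88.324·18.352 = -1762.125528
x = (-3031.664377·-5.918 − 88.324·686.326629) / -1762.125528 = 24.219457
y = (23.860·686.326629 − -3031.664377·18.352) / -1762.125528 = -40.867042

x=24.219 y=-40.867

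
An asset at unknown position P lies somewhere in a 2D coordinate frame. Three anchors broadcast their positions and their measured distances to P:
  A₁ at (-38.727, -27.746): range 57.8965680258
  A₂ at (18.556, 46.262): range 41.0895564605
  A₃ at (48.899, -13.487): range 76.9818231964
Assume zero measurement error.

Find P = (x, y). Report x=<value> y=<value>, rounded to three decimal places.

eq1: (x + 38.727)² + (y + 27.746)² = 57.8965680258²
eq2: (x − 18.556)² + (y − 46.262)² = 41.0895564605²
eq3: (x − 48.899)² + (y + 13.487)² = 76.9818231964²
eq2−eq1, eq2−eq3 (x²,y² cancel):
  -114.566·x − 148.016·y = -1878.537674
  60.686·x − 119.498·y = -4149.335863
det = -114.566·-119.498 − -148.016·60.686 = 22672.906844
x = (-1878.537674·-119.498 − -148.016·-4149.335863) / 22672.906844 = -17.187324
y = (-114.566·-4149.335863 − -1878.537674·60.686) / 22672.906844 = 25.994627

x=-17.187 y=25.995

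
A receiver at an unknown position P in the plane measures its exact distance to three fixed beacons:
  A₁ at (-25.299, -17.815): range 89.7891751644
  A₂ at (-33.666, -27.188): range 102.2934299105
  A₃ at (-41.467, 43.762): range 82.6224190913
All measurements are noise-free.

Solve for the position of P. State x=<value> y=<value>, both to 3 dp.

x=41.147 y=42.576

eq1: (x + 25.299)² + (y + 17.815)² = 89.7891751644²
eq2: (x + 33.666)² + (y + 27.188)² = 102.2934299105²
eq3: (x + 41.467)² + (y − 43.762)² = 82.6224190913²
eq2−eq1, eq2−eq3 (x²,y² cancel):
  16.734·x + 18.746·y = 1486.676552
  -15.602·x + 141.900·y = 5399.519499
det = 16.734·141.900 − 18.746·-15.602 = 2667.029692
x = (1486.676552·141.900 − 18.746·5399.519499) / 2667.029692 = 41.146902
y = (16.734·5399.519499 − 1486.676552·-15.602) / 2667.029692 = 42.575712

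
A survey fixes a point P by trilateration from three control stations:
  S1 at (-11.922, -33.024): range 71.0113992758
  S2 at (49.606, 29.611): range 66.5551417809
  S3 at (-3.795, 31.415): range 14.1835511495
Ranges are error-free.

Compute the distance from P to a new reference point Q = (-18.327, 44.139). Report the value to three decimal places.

eq1: (x + 11.922)² + (y + 33.024)² = 71.0113992758²
eq2: (x − 49.606)² + (y − 29.611)² = 66.5551417809²
eq3: (x + 3.795)² + (y − 31.415)² = 14.1835511495²
eq1−eq3, eq1−eq2 (x²,y² cancel):
  16.254·x + 128.878·y = 4610.031294
  123.056·x + 125.270·y = 2717.879827
det = 16.254·125.270 − 128.878·123.056 = -13823.072588
x = (4610.031294·125.270 − 128.878·2717.879827) / -13823.072588 = -16.438003
y = (16.254·2717.879827 − 4610.031294·123.056) / -13823.072588 = 37.843655
|P − Q| = √((-16.438003 − -18.327)² + (37.843655 − 44.139)²) = 6.572646

6.573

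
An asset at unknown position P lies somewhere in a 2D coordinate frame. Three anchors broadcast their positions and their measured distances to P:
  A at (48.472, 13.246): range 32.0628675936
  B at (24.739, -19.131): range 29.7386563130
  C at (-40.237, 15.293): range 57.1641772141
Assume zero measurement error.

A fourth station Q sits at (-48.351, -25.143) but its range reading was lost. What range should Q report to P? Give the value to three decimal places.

73.631

eq1: (x − 48.472)² + (y − 13.246)² = 32.0628675936²
eq2: (x − 24.739)² + (y + 19.131)² = 29.7386563130²
eq3: (x + 40.237)² + (y − 15.293)² = 57.1641772141²
eq3−eq1, eq3−eq2 (x²,y² cancel):
  177.418·x − 4.094·y = 2911.814960
  129.952·x − 68.848·y = 1508.476741
det = 177.418·-68.848 − -4.094·129.952 = -11682.850976
x = (2911.814960·-68.848 − -4.094·1508.476741) / -11682.850976 = 16.630952
y = (177.418·1508.476741 − 2911.814960·129.952) / -11682.850976 = 9.481012
|P − Q| = √((16.630952 − -48.351)² + (9.481012 − -25.143)²) = 73.630675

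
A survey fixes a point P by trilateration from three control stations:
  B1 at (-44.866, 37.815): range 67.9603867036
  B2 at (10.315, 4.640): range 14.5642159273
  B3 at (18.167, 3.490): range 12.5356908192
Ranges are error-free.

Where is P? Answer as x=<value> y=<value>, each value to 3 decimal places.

x=19.483 y=15.956

eq1: (x + 44.866)² + (y − 37.815)² = 67.9603867036²
eq2: (x − 10.315)² + (y − 4.640)² = 14.5642159273²
eq3: (x − 18.167)² + (y − 3.490)² = 12.5356908192²
eq1−eq2, eq1−eq3 (x²,y² cancel):
  110.362·x − 66.350·y = 1091.494419
  126.066·x − 68.650·y = 1360.758425
det = 110.362·-68.650 − -66.350·126.066 = 788.127800
x = (1091.494419·-68.650 − -66.350·1360.758425) / 788.127800 = 19.483172
y = (110.362·1360.758425 − 1091.494419·126.066) / 788.127800 = 15.956404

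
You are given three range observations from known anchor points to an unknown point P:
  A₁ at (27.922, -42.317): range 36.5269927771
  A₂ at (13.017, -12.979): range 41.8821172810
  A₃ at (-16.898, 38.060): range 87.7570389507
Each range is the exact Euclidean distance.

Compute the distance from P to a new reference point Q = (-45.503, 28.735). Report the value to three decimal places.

86.549

eq1: (x − 27.922)² + (y + 42.317)² = 36.5269927771²
eq2: (x − 13.017)² + (y + 12.979)² = 41.8821172810²
eq3: (x + 16.898)² + (y − 38.060)² = 87.7570389507²
eq1−eq3, eq1−eq2 (x²,y² cancel):
  -89.640·x + 160.754·y = -7203.337253
  -29.810·x + 58.676·y = -2652.360390
det = -89.640·58.676 − 160.754·-29.810 = -467.639900
x = (-7203.337253·58.676 − 160.754·-2652.360390) / -467.639900 = -7.943132
y = (-89.640·-2652.360390 − -7203.337253·-29.810) / -467.639900 = -49.238959
|P − Q| = √((-7.943132 − -45.503)² + (-49.238959 − 28.735)²) = 86.548726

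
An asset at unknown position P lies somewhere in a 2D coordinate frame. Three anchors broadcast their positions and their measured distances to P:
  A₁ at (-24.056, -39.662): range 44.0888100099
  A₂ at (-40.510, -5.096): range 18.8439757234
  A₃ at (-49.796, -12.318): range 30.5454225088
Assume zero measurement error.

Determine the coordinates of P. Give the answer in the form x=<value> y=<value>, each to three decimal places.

x=-24.249 y=4.426

eq1: (x + 24.056)² + (y + 39.662)² = 44.0888100099²
eq2: (x + 40.510)² + (y + 5.096)² = 18.8439757234²
eq3: (x + 49.796)² + (y + 12.318)² = 30.5454225088²
eq1−eq3, eq1−eq2 (x²,y² cancel):
  -51.480·x + 54.688·y = 1490.409692
  -32.908·x + 69.132·y = 1103.991683
det = -51.480·69.132 − 54.688·-32.908 = -1759.242656
x = (1490.409692·69.132 − 54.688·1103.991683) / -1759.242656 = -24.249017
y = (-51.480·1103.991683 − 1490.409692·-32.908) / -1759.242656 = 4.426388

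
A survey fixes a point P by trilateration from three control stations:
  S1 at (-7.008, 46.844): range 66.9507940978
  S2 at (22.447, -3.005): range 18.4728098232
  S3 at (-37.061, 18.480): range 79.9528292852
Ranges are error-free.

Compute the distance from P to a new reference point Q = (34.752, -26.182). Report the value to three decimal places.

eq1: (x + 7.008)² + (y − 46.844)² = 66.9507940978²
eq2: (x − 22.447)² + (y + 3.005)² = 18.4728098232²
eq3: (x + 37.061)² + (y − 18.480)² = 79.9528292852²
eq3−eq1, eq3−eq2 (x²,y² cancel):
  60.106·x + 56.728·y = 2438.490359
  119.016·x − 42.970·y = 4849.079921
det = 60.106·-42.970 − 56.728·119.016 = -9334.294468
x = (2438.490359·-42.970 − 56.728·4849.079921) / -9334.294468 = 40.695152
y = (60.106·4849.079921 − 2438.490359·119.016) / -9334.294468 = -0.132782
|P − Q| = √((40.695152 − 34.752)² + (-0.132782 − -26.182)²) = 26.718585

26.719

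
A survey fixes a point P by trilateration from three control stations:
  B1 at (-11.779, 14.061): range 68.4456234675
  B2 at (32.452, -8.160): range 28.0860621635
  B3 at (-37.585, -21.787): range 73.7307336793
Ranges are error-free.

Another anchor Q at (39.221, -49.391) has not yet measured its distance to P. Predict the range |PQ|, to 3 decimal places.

13.978

eq1: (x + 11.779)² + (y − 14.061)² = 68.4456234675²
eq2: (x − 32.452)² + (y + 8.160)² = 28.0860621635²
eq3: (x + 37.585)² + (y + 21.787)² = 73.7307336793²
eq1−eq3, eq1−eq2 (x²,y² cancel):
  -51.612·x − 71.696·y = 799.431315
  88.462·x − 44.442·y = 4679.237826
det = -51.612·-44.442 − -71.696·88.462 = 8636.112056
x = (799.431315·-44.442 − -71.696·4679.237826) / 8636.112056 = 34.732563
y = (-51.612·4679.237826 − 799.431315·88.462) / 8636.112056 = -36.153319
|P − Q| = √((34.732563 − 39.221)² + (-36.153319 − -49.391)²) = 13.977920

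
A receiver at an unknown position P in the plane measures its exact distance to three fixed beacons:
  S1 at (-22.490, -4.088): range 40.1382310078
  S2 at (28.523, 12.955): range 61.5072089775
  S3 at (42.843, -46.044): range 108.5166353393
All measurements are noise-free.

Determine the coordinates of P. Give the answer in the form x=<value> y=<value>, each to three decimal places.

eq1: (x + 22.490)² + (y + 4.088)² = 40.1382310078²
eq2: (x − 28.523)² + (y − 12.955)² = 61.5072089775²
eq3: (x − 42.843)² + (y + 46.044)² = 108.5166353393²
eq2−eq3, eq2−eq1 (x²,y² cancel):
  28.640·x − 117.998·y = -5018.544358
  -102.026·x − 34.086·y = 1713.177458
det = 28.640·-34.086 − -117.998·-102.026 = -13015.086988
x = (-5018.544358·-34.086 − -117.998·1713.177458) / -13015.086988 = -28.675461
y = (28.640·1713.177458 − -5018.544358·-102.026) / -13015.086988 = 35.570765

x=-28.675 y=35.571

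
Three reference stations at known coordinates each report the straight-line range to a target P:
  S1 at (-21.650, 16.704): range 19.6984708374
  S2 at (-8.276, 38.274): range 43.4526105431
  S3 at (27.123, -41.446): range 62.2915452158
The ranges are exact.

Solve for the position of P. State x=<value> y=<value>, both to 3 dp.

x=-21.883 y=-2.993

eq1: (x + 21.650)² + (y − 16.704)² = 19.6984708374²
eq2: (x + 8.276)² + (y − 38.274)² = 43.4526105431²
eq3: (x − 27.123)² + (y + 41.446)² = 62.2915452158²
eq3−eq1, eq3−eq2 (x²,y² cancel):
  -97.546·x + 116.300·y = 1786.524923
  -70.798·x + 159.440·y = 1072.070449
det = -97.546·159.440 − 116.300·-70.798 = -7318.926840
x = (1786.524923·159.440 − 116.300·1072.070449) / -7318.926840 = -21.883227
y = (-97.546·1072.070449 − 1786.524923·-70.798) / -7318.926840 = -2.993090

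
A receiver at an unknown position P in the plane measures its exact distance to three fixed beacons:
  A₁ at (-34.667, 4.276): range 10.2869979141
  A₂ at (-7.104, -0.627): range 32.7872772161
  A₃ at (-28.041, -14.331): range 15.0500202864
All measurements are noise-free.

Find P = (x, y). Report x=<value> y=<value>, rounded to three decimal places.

x=-39.633 y=-4.733

eq1: (x + 34.667)² + (y − 4.276)² = 10.2869979141²
eq2: (x + 7.104)² + (y + 0.627)² = 32.7872772161²
eq3: (x + 28.041)² + (y + 14.331)² = 15.0500202864²
eq1−eq3, eq1−eq2 (x²,y² cancel):
  13.252·x − 37.214·y = -349.090608
  55.126·x − 9.806·y = -2138.408341
det = 13.252·-9.806 − -37.214·55.126 = 1921.509852
x = (-349.090608·-9.806 − -37.214·-2138.408341) / 1921.509852 = -39.633180
y = (13.252·-2138.408341 − -349.090608·55.126) / 1921.509852 = -4.732850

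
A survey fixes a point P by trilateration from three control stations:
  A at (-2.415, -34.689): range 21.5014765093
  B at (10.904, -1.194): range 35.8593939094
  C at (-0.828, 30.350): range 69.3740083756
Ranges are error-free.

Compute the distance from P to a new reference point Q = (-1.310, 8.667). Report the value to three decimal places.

eq1: (x + 2.415)² + (y + 34.689)² = 21.5014765093²
eq2: (x − 10.904)² + (y + 1.194)² = 35.8593939094²
eq3: (x + 0.828)² + (y − 30.350)² = 69.3740083756²
eq3−eq2, eq3−eq1 (x²,y² cancel):
  23.464·x − 63.088·y = 2725.371675
  -3.174·x − 130.078·y = 4637.790408
det = 23.464·-130.078 − -63.088·-3.174 = -3252.391504
x = (2725.371675·-130.078 − -63.088·4637.790408) / -3252.391504 = 19.038906
y = (23.464·4637.790408 − 2725.371675·-3.174) / -3252.391504 = -36.118482
|P − Q| = √((19.038906 − -1.310)² + (-36.118482 − 8.667)²) = 49.191639

49.192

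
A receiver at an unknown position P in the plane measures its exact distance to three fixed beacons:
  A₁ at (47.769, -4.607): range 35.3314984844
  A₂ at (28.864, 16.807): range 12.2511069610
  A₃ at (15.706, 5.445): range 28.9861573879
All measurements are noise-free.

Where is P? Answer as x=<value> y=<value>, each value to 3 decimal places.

eq1: (x − 47.769)² + (y + 4.607)² = 35.3314984844²
eq2: (x − 28.864)² + (y − 16.807)² = 12.2511069610²
eq3: (x − 15.706)² + (y − 5.445)² = 28.9861573879²
eq2−eq3, eq2−eq1 (x²,y² cancel):
  -26.316·x − 22.724·y = -1529.386982
  37.810·x − 42.828·y = 89.270902
det = -26.316·-42.828 − -22.724·37.810 = 1986.256088
x = (-1529.386982·-42.828 − -22.724·89.270902) / 1986.256088 = 33.998223
y = (-26.316·89.270902 − -1529.386982·37.810) / 1986.256088 = 27.930371

x=33.998 y=27.930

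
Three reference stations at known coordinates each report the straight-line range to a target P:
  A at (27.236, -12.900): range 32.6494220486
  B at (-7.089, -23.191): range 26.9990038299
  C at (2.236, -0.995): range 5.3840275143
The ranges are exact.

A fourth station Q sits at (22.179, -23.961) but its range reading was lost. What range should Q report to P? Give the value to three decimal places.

eq1: (x − 27.236)² + (y + 12.900)² = 32.6494220486²
eq2: (x + 7.089)² + (y + 23.191)² = 26.9990038299²
eq3: (x − 2.236)² + (y + 0.995)² = 5.3840275143²
eq1−eq2, eq1−eq3 (x²,y² cancel):
  -68.650·x − 20.582·y = 16.905258
  -50.000·x + 23.810·y = 134.777033
det = -68.650·23.810 − -20.582·-50.000 = -2663.656500
x = (16.905258·23.810 − -20.582·134.777033) / -2663.656500 = -1.192532
y = (-68.650·134.777033 − 16.905258·-50.000) / -2663.656500 = 3.156255
|P − Q| = √((-1.192532 − 22.179)² + (3.156255 − -23.961)²) = 35.799079

35.799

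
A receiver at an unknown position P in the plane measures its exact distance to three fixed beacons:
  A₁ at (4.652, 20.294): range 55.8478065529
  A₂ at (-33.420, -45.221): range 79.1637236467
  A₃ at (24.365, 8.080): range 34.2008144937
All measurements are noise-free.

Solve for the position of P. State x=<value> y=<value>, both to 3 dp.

eq1: (x − 4.652)² + (y − 20.294)² = 55.8478065529²
eq2: (x + 33.420)² + (y + 45.221)² = 79.1637236467²
eq3: (x − 24.365)² + (y − 8.080)² = 34.2008144937²
eq1−eq3, eq1−eq2 (x²,y² cancel):
  39.426·x − 24.428·y = 2174.733870
  -76.144·x − 131.030·y = -419.569944
det = 39.426·-131.030 − -24.428·-76.144 = -7026.034412
x = (2174.733870·-131.030 − -24.428·-419.569944) / -7026.034412 = 42.015825
y = (39.426·-419.569944 − 2174.733870·-76.144) / -7026.034412 = -21.214096

x=42.016 y=-21.214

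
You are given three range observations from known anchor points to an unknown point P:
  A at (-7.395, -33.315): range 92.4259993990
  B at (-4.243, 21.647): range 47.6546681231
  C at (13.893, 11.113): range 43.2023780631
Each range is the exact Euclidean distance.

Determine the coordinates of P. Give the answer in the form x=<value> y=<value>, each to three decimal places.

x=34.859 y=48.887

eq1: (x + 7.395)² + (y + 33.315)² = 92.4259993990²
eq2: (x + 4.243)² + (y − 21.647)² = 47.6546681231²
eq3: (x − 13.893)² + (y − 11.113)² = 43.2023780631²
eq3−eq1, eq3−eq2 (x²,y² cancel):
  -42.576·x − 88.856·y = -5828.058863
  -36.272·x + 21.068·y = -234.440484
det = -42.576·21.068 − -88.856·-36.272 = -4119.976000
x = (-5828.058863·21.068 − -88.856·-234.440484) / -4119.976000 = 34.858695
y = (-42.576·-234.440484 − -5828.058863·-36.272) / -4119.976000 = 48.887133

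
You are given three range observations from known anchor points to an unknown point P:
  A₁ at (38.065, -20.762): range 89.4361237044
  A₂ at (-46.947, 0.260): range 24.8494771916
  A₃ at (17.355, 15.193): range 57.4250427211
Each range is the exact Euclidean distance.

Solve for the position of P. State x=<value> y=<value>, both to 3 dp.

x=-39.401 y=23.936

eq1: (x − 38.065)² + (y + 20.762)² = 89.4361237044²
eq2: (x + 46.947)² + (y − 0.260)² = 24.8494771916²
eq3: (x − 17.355)² + (y − 15.193)² = 57.4250427211²
eq3−eq2, eq3−eq1 (x²,y² cancel):
  -128.604·x − 29.866·y = 4352.204150
  41.420·x − 71.910·y = -3353.203097
det = -128.604·-71.910 − -29.866·41.420 = 10484.963360
x = (4352.204150·-71.910 − -29.866·-3353.203097) / 10484.963360 = -39.400592
y = (-128.604·-3353.203097 − 4352.204150·41.420) / 10484.963360 = 23.935900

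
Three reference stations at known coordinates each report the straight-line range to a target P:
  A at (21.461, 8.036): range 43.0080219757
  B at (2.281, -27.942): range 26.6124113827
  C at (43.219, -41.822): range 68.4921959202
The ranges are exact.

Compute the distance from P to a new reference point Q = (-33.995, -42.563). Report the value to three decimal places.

eq1: (x − 21.461)² + (y − 8.036)² = 43.0080219757²
eq2: (x − 2.281)² + (y + 27.942)² = 26.6124113827²
eq3: (x − 43.219)² + (y + 41.822)² = 68.4921959202²
eq3−eq1, eq3−eq2 (x²,y² cancel):
  -43.516·x + 99.716·y = -250.318880
  -81.876·x + 27.760·y = 1151.957142
det = -43.516·27.760 − 99.716·-81.876 = 6956.343056
x = (-250.318880·27.760 − 99.716·1151.957142) / 6956.343056 = -17.511703
y = (-43.516·1151.957142 − -250.318880·-81.876) / 6956.343056 = -10.152414
|P − Q| = √((-17.511703 − -33.995)² + (-10.152414 − -42.563)²) = 36.361314

36.361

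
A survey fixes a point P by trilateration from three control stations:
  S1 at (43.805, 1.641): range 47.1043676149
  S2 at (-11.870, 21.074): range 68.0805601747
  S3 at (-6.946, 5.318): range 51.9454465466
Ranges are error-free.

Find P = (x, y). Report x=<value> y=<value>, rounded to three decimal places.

eq1: (x − 43.805)² + (y − 1.641)² = 47.1043676149²
eq2: (x + 11.870)² + (y − 21.074)² = 68.0805601747²
eq3: (x + 6.946)² + (y − 5.318)² = 51.9454465466²
eq2−eq1, eq2−eq3 (x²,y² cancel):
  111.350·x − 38.866·y = 3752.701755
  9.848·x − 31.512·y = 1428.150921
det = 111.350·-31.512 − -38.866·9.848 = -3126.108832
x = (3752.701755·-31.512 − -38.866·1428.150921) / -3126.108832 = 20.072437
y = (111.350·1428.150921 − 3752.701755·9.848) / -3126.108832 = -39.047904

x=20.072 y=-39.048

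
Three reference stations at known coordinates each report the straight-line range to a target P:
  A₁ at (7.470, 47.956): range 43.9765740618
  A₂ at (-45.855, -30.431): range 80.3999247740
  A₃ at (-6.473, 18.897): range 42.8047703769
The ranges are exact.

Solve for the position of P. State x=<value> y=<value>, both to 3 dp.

eq1: (x − 7.470)² + (y − 47.956)² = 43.9765740618²
eq2: (x + 45.855)² + (y + 30.431)² = 80.3999247740²
eq3: (x + 6.473)² + (y − 18.897)² = 42.8047703769²
eq1−eq3, eq1−eq2 (x²,y² cancel):
  -27.886·x − 58.118·y = -1854.891799
  -106.650·x − 156.774·y = -3857.060887
det = -27.886·-156.774 − -58.118·-106.650 = -1826.484936
x = (-1854.891799·-156.774 − -58.118·-3857.060887) / -1826.484936 = -36.482175
y = (-27.886·-3857.060887 − -1854.891799·-106.650) / -1826.484936 = 49.420725

x=-36.482 y=49.421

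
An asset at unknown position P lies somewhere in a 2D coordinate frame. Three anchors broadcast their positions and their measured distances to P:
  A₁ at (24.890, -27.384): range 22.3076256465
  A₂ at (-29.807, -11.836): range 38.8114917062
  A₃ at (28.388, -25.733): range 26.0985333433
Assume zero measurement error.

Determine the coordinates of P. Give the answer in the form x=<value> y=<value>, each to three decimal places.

x=3.142 y=-32.348

eq1: (x − 24.890)² + (y + 27.384)² = 22.3076256465²
eq2: (x + 29.807)² + (y + 11.836)² = 38.8114917062²
eq3: (x − 28.388)² + (y + 25.733)² = 26.0985333433²
eq2−eq3, eq2−eq1 (x²,y² cancel):
  116.390·x − 27.794·y = 1264.716134
  109.394·x − 31.096·y = 1349.549137
det = 116.390·-31.096 − -27.794·109.394 = -578.766604
x = (1264.716134·-31.096 − -27.794·1349.549137) / -578.766604 = 3.141584
y = (116.390·1349.549137 − 1264.716134·109.394) / -578.766604 = -32.347525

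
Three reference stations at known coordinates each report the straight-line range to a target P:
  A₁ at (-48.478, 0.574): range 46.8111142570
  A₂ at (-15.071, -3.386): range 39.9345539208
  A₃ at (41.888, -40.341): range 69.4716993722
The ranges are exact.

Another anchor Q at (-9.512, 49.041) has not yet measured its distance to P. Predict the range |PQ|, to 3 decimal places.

eq1: (x + 48.478)² + (y − 0.574)² = 46.8111142570²
eq2: (x + 15.071)² + (y + 3.386)² = 39.9345539208²
eq3: (x − 41.888)² + (y + 40.341)² = 69.4716993722²
eq1−eq3, eq1−eq2 (x²,y² cancel):
  180.732·x − 81.830·y = -1603.481731
  66.814·x − 7.920·y = -1515.334102
det = 180.732·-7.920 − -81.830·66.814 = 4035.992180
x = (-1603.481731·-7.920 − -81.830·-1515.334102) / 4035.992180 = -27.576915
y = (180.732·-1515.334102 − -1603.481731·66.814) / 4035.992180 = -41.311858
|P − Q| = √((-27.576915 − -9.512)² + (-41.311858 − 49.041)²) = 92.141088

92.141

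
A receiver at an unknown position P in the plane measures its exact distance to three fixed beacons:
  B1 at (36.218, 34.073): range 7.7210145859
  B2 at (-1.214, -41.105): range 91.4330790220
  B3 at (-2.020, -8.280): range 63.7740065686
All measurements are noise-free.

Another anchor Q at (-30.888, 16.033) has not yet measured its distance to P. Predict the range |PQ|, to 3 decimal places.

73.164

eq1: (x − 36.218)² + (y − 34.073)² = 7.7210145859²
eq2: (x + 1.214)² + (y + 41.105)² = 91.4330790220²
eq3: (x + 2.020)² + (y + 8.280)² = 63.7740065686²
eq1−eq2, eq1−eq3 (x²,y² cancel):
  -74.864·x − 150.356·y = -9082.011905
  -76.476·x − 84.706·y = -6407.583901
det = -74.864·-84.706 − -150.356·-76.476 = -5157.195472
x = (-9082.011905·-84.706 − -150.356·-6407.583901) / -5157.195472 = 37.640184
y = (-74.864·-6407.583901 − -9082.011905·-76.476) / -5157.195472 = 41.661904
|P − Q| = √((37.640184 − -30.888)² + (41.661904 − 16.033)²) = 73.163875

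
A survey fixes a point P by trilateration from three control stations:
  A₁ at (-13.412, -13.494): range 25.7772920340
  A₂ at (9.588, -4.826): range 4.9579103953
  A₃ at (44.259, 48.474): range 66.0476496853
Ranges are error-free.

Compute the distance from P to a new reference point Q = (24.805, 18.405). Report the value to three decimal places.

eq1: (x + 13.412)² + (y + 13.494)² = 25.7772920340²
eq2: (x − 9.588)² + (y + 4.826)² = 4.9579103953²
eq3: (x − 44.259)² + (y − 48.474)² = 66.0476496853²
eq1−eq3, eq1−eq2 (x²,y² cancel):
  115.342·x + 123.936·y = 248.794733
  46.000·x + 17.336·y = 393.138149
det = 115.342·17.336 − 123.936·46.000 = -3701.487088
x = (248.794733·17.336 − 123.936·393.138149) / -3701.487088 = 11.998114
y = (115.342·393.138149 − 248.794733·46.000) / -3701.487088 = -9.158693
|P − Q| = √((11.998114 − 24.805)² + (-9.158693 − 18.405)²) = 30.393642

30.394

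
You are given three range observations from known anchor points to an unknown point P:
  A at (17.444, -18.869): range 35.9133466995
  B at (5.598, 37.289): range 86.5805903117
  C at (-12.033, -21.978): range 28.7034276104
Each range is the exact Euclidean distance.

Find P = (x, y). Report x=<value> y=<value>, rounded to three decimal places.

eq1: (x − 17.444)² + (y + 18.869)² = 35.9133466995²
eq2: (x − 5.598)² + (y − 37.289)² = 86.5805903117²
eq3: (x + 12.033)² + (y + 21.978)² = 28.7034276104²
eq1−eq2, eq1−eq3 (x²,y² cancel):
  -23.692·x + 112.316·y = -5444.955320
  -58.954·x − 6.218·y = 433.374991
det = -23.692·-6.218 − 112.316·-58.954 = 6768.794320
x = (-5444.955320·-6.218 − 112.316·433.374991) / 6768.794320 = -2.189195
y = (-23.692·433.374991 − -5444.955320·-58.954) / 6768.794320 = -48.940683

x=-2.189 y=-48.941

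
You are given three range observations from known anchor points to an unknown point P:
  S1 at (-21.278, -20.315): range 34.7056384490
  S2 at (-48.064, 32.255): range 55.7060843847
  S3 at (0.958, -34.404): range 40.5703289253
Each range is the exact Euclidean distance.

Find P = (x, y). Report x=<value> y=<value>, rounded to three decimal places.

x=1.155 y=6.166

eq1: (x + 21.278)² + (y + 20.315)² = 34.7056384490²
eq2: (x + 48.064)² + (y − 32.255)² = 55.7060843847²
eq3: (x − 0.958)² + (y + 34.404)² = 40.5703289253²
eq1−eq2, eq1−eq3 (x²,y² cancel):
  -53.572·x + 105.140·y = 586.394115
  44.472·x − 28.178·y = -122.369778
det = -53.572·-28.178 − 105.140·44.472 = -3166.234264
x = (586.394115·-28.178 − 105.140·-122.369778) / -3166.234264 = 1.155143
y = (-53.572·-122.369778 − 586.394115·44.472) / -3166.234264 = 6.165850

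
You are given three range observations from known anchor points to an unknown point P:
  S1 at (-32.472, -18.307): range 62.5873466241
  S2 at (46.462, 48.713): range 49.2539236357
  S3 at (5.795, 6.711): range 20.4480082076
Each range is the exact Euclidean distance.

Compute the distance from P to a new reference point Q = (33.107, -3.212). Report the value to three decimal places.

10.013

eq1: (x + 32.472)² + (y + 18.307)² = 62.5873466241²
eq2: (x − 46.462)² + (y − 48.713)² = 49.2539236357²
eq3: (x − 5.795)² + (y − 6.711)² = 20.4480082076²
eq1−eq2, eq1−eq3 (x²,y² cancel):
  157.868·x + 134.040·y = 4633.323744
  76.534·x + 50.036·y = 2188.097431
det = 157.868·50.036 − 134.040·76.534 = -2359.534112
x = (4633.323744·50.036 − 134.040·2188.097431) / -2359.534112 = 26.047342
y = (157.868·2188.097431 − 4633.323744·76.534) / -2359.534112 = 3.889003
|P − Q| = √((26.047342 − 33.107)² + (3.889003 − -3.212)²) = 10.013142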